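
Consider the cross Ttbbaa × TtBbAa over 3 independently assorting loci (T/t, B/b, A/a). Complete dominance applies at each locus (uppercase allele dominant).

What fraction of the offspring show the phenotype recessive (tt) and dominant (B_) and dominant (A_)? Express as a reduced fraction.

P(tt B_ A_) = 1/16

Ttbbaa gametes: Tba×4, tba×4
TtBbAa gametes: TBA×1, TBa×1, TbA×1, Tba×1, tBA×1, tBa×1, tbA×1, tba×1
Ttbbaa×TtBbAa grid (8·8=64): TTBbAa=4 TTBbaa=4 TTbbAa=4 TTbbaa=4 TtBbAa=8 TtBbaa=8 TtbbAa=8 Ttbbaa=8 ttBbAa=4 ttBbaa=4 ttbbAa=4 ttbbaa=4
tt B_ A_ hits 4/64; gcd=4; 4÷4/64÷4 = 1/16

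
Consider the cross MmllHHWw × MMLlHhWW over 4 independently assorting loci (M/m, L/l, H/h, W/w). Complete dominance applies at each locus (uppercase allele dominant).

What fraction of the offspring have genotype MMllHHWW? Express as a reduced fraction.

MmllHHWw gametes: MlHW×4, MlHw×4, mlHW×4, mlHw×4
MMLlHhWW gametes: MLHW×4, MLhW×4, MlHW×4, MlhW×4
MmllHHWw×MMLlHhWW grid (16·16=256): MMLlHHWW=16 MMLlHHWw=16 MMLlHhWW=16 MMLlHhWw=16 MMllHHWW=16 MMllHHWw=16 MMllHhWW=16 MMllHhWw=16 MmLlHHWW=16 MmLlHHWw=16 MmLlHhWW=16 MmLlHhWw=16 MmllHHWW=16 MmllHHWw=16 MmllHhWW=16 MmllHhWw=16
MMllHHWW hits 16/256; gcd=16; 16÷16/256÷16 = 1/16

P(MMllHHWW) = 1/16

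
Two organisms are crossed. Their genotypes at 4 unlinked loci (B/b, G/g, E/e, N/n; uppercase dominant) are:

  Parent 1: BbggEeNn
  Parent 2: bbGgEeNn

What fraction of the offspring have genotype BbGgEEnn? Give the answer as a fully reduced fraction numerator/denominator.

P(BbGgEEnn) = 1/64

BbggEeNn gametes: BgEN×2, BgEn×2, BgeN×2, Bgen×2, bgEN×2, bgEn×2, bgeN×2, bgen×2
bbGgEeNn gametes: bGEN×2, bGEn×2, bGeN×2, bGen×2, bgEN×2, bgEn×2, bgeN×2, bgen×2
BbggEeNn×bbGgEeNn grid (16·16=256): BbGgEENN=4 BbGgEENn=8 BbGgEEnn=4 BbGgEeNN=8 BbGgEeNn=16 BbGgEenn=8 BbGgeeNN=4 BbGgeeNn=8 BbGgeenn=4 BbggEENN=4 BbggEENn=8 BbggEEnn=4 BbggEeNN=8 BbggEeNn=16 BbggEenn=8 BbggeeNN=4 BbggeeNn=8 Bbggeenn=4 bbGgEENN=4 bbGgEENn=8 bbGgEEnn=4 bbGgEeNN=8 bbGgEeNn=16 bbGgEenn=8 bbGgeeNN=4 bbGgeeNn=8 bbGgeenn=4 bbggEENN=4 bbggEENn=8 bbggEEnn=4 bbggEeNN=8 bbggEeNn=16 bbggEenn=8 bbggeeNN=4 bbggeeNn=8 bbggeenn=4
BbGgEEnn hits 4/256; gcd=4; 4÷4/256÷4 = 1/64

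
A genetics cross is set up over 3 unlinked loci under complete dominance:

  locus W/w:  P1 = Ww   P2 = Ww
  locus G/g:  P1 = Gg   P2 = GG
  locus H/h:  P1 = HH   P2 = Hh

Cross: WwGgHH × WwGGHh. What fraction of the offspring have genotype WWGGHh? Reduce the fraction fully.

P(WWGGHh) = 1/16

WwGgHH gametes: WGH×2, WgH×2, wGH×2, wgH×2
WwGGHh gametes: WGH×2, WGh×2, wGH×2, wGh×2
WwGgHH×WwGGHh grid (8·8=64): WWGGHH=4 WWGGHh=4 WWGgHH=4 WWGgHh=4 WwGGHH=8 WwGGHh=8 WwGgHH=8 WwGgHh=8 wwGGHH=4 wwGGHh=4 wwGgHH=4 wwGgHh=4
WWGGHh hits 4/64; gcd=4; 4÷4/64÷4 = 1/16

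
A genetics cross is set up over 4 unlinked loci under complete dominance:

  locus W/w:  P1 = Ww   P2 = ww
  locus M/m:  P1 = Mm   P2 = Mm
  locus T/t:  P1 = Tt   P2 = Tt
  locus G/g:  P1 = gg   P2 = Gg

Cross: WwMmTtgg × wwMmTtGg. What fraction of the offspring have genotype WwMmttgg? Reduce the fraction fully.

WwMmTtgg gametes: WMTg×2, WMtg×2, WmTg×2, Wmtg×2, wMTg×2, wMtg×2, wmTg×2, wmtg×2
wwMmTtGg gametes: wMTG×2, wMTg×2, wMtG×2, wMtg×2, wmTG×2, wmTg×2, wmtG×2, wmtg×2
WwMmTtgg×wwMmTtGg grid (16·16=256): WwMMTTGg=4 WwMMTTgg=4 WwMMTtGg=8 WwMMTtgg=8 WwMMttGg=4 WwMMttgg=4 WwMmTTGg=8 WwMmTTgg=8 WwMmTtGg=16 WwMmTtgg=16 WwMmttGg=8 WwMmttgg=8 WwmmTTGg=4 WwmmTTgg=4 WwmmTtGg=8 WwmmTtgg=8 WwmmttGg=4 Wwmmttgg=4 wwMMTTGg=4 wwMMTTgg=4 wwMMTtGg=8 wwMMTtgg=8 wwMMttGg=4 wwMMttgg=4 wwMmTTGg=8 wwMmTTgg=8 wwMmTtGg=16 wwMmTtgg=16 wwMmttGg=8 wwMmttgg=8 wwmmTTGg=4 wwmmTTgg=4 wwmmTtGg=8 wwmmTtgg=8 wwmmttGg=4 wwmmttgg=4
WwMmttgg hits 8/256; gcd=8; 8÷8/256÷8 = 1/32

P(WwMmttgg) = 1/32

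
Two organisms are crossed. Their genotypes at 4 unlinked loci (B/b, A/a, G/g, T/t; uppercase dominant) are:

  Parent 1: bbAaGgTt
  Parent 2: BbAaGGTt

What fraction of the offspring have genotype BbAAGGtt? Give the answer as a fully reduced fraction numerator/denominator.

P(BbAAGGtt) = 1/64

bbAaGgTt gametes: bAGT×2, bAGt×2, bAgT×2, bAgt×2, baGT×2, baGt×2, bagT×2, bagt×2
BbAaGGTt gametes: BAGT×2, BAGt×2, BaGT×2, BaGt×2, bAGT×2, bAGt×2, baGT×2, baGt×2
bbAaGgTt×BbAaGGTt grid (16·16=256): BbAAGGTT=4 BbAAGGTt=8 BbAAGGtt=4 BbAAGgTT=4 BbAAGgTt=8 BbAAGgtt=4 BbAaGGTT=8 BbAaGGTt=16 BbAaGGtt=8 BbAaGgTT=8 BbAaGgTt=16 BbAaGgtt=8 BbaaGGTT=4 BbaaGGTt=8 BbaaGGtt=4 BbaaGgTT=4 BbaaGgTt=8 BbaaGgtt=4 bbAAGGTT=4 bbAAGGTt=8 bbAAGGtt=4 bbAAGgTT=4 bbAAGgTt=8 bbAAGgtt=4 bbAaGGTT=8 bbAaGGTt=16 bbAaGGtt=8 bbAaGgTT=8 bbAaGgTt=16 bbAaGgtt=8 bbaaGGTT=4 bbaaGGTt=8 bbaaGGtt=4 bbaaGgTT=4 bbaaGgTt=8 bbaaGgtt=4
BbAAGGtt hits 4/256; gcd=4; 4÷4/256÷4 = 1/64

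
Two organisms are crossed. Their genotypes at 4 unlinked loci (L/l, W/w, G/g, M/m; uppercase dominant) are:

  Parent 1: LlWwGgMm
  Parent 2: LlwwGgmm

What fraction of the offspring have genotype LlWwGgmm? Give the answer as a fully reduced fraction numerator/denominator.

LlWwGgMm gametes: LWGM×1, LWGm×1, LWgM×1, LWgm×1, LwGM×1, LwGm×1, LwgM×1, Lwgm×1, lWGM×1, lWGm×1, lWgM×1, lWgm×1, lwGM×1, lwGm×1, lwgM×1, lwgm×1
LlwwGgmm gametes: LwGm×4, Lwgm×4, lwGm×4, lwgm×4
LlWwGgMm×LlwwGgmm grid (16·16=256): LLWwGGMm=4 LLWwGGmm=4 LLWwGgMm=8 LLWwGgmm=8 LLWwggMm=4 LLWwggmm=4 LLwwGGMm=4 LLwwGGmm=4 LLwwGgMm=8 LLwwGgmm=8 LLwwggMm=4 LLwwggmm=4 LlWwGGMm=8 LlWwGGmm=8 LlWwGgMm=16 LlWwGgmm=16 LlWwggMm=8 LlWwggmm=8 LlwwGGMm=8 LlwwGGmm=8 LlwwGgMm=16 LlwwGgmm=16 LlwwggMm=8 Llwwggmm=8 llWwGGMm=4 llWwGGmm=4 llWwGgMm=8 llWwGgmm=8 llWwggMm=4 llWwggmm=4 llwwGGMm=4 llwwGGmm=4 llwwGgMm=8 llwwGgmm=8 llwwggMm=4 llwwggmm=4
LlWwGgmm hits 16/256; gcd=16; 16÷16/256÷16 = 1/16

P(LlWwGgmm) = 1/16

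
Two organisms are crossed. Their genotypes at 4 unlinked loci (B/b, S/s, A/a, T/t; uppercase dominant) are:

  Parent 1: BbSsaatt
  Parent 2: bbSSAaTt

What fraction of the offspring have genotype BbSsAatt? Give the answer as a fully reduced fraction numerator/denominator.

P(BbSsAatt) = 1/16

BbSsaatt gametes: BSat×4, Bsat×4, bSat×4, bsat×4
bbSSAaTt gametes: bSAT×4, bSAt×4, bSaT×4, bSat×4
BbSsaatt×bbSSAaTt grid (16·16=256): BbSSAaTt=16 BbSSAatt=16 BbSSaaTt=16 BbSSaatt=16 BbSsAaTt=16 BbSsAatt=16 BbSsaaTt=16 BbSsaatt=16 bbSSAaTt=16 bbSSAatt=16 bbSSaaTt=16 bbSSaatt=16 bbSsAaTt=16 bbSsAatt=16 bbSsaaTt=16 bbSsaatt=16
BbSsAatt hits 16/256; gcd=16; 16÷16/256÷16 = 1/16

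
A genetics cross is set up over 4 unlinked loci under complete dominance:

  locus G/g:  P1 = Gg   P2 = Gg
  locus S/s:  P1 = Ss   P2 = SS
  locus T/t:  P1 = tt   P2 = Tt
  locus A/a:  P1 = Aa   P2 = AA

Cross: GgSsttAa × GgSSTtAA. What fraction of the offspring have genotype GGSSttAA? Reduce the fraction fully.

GgSsttAa gametes: GStA×2, GSta×2, GstA×2, Gsta×2, gStA×2, gSta×2, gstA×2, gsta×2
GgSSTtAA gametes: GSTA×4, GStA×4, gSTA×4, gStA×4
GgSsttAa×GgSSTtAA grid (16·16=256): GGSSTtAA=8 GGSSTtAa=8 GGSSttAA=8 GGSSttAa=8 GGSsTtAA=8 GGSsTtAa=8 GGSsttAA=8 GGSsttAa=8 GgSSTtAA=16 GgSSTtAa=16 GgSSttAA=16 GgSSttAa=16 GgSsTtAA=16 GgSsTtAa=16 GgSsttAA=16 GgSsttAa=16 ggSSTtAA=8 ggSSTtAa=8 ggSSttAA=8 ggSSttAa=8 ggSsTtAA=8 ggSsTtAa=8 ggSsttAA=8 ggSsttAa=8
GGSSttAA hits 8/256; gcd=8; 8÷8/256÷8 = 1/32

P(GGSSttAA) = 1/32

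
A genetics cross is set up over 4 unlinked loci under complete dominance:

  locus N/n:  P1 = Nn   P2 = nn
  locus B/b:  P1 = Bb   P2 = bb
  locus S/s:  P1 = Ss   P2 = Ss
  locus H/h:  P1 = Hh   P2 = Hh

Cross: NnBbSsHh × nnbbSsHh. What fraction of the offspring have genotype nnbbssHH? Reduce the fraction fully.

NnBbSsHh gametes: NBSH×1, NBSh×1, NBsH×1, NBsh×1, NbSH×1, NbSh×1, NbsH×1, Nbsh×1, nBSH×1, nBSh×1, nBsH×1, nBsh×1, nbSH×1, nbSh×1, nbsH×1, nbsh×1
nnbbSsHh gametes: nbSH×4, nbSh×4, nbsH×4, nbsh×4
NnBbSsHh×nnbbSsHh grid (16·16=256): NnBbSSHH=4 NnBbSSHh=8 NnBbSShh=4 NnBbSsHH=8 NnBbSsHh=16 NnBbSshh=8 NnBbssHH=4 NnBbssHh=8 NnBbsshh=4 NnbbSSHH=4 NnbbSSHh=8 NnbbSShh=4 NnbbSsHH=8 NnbbSsHh=16 NnbbSshh=8 NnbbssHH=4 NnbbssHh=8 Nnbbsshh=4 nnBbSSHH=4 nnBbSSHh=8 nnBbSShh=4 nnBbSsHH=8 nnBbSsHh=16 nnBbSshh=8 nnBbssHH=4 nnBbssHh=8 nnBbsshh=4 nnbbSSHH=4 nnbbSSHh=8 nnbbSShh=4 nnbbSsHH=8 nnbbSsHh=16 nnbbSshh=8 nnbbssHH=4 nnbbssHh=8 nnbbsshh=4
nnbbssHH hits 4/256; gcd=4; 4÷4/256÷4 = 1/64

P(nnbbssHH) = 1/64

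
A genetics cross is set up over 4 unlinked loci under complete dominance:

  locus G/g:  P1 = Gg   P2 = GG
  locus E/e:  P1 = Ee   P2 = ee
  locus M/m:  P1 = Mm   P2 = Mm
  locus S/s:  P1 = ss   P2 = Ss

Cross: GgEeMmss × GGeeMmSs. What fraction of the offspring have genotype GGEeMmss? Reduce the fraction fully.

P(GGEeMmss) = 1/16

GgEeMmss gametes: GEMs×2, GEms×2, GeMs×2, Gems×2, gEMs×2, gEms×2, geMs×2, gems×2
GGeeMmSs gametes: GeMS×4, GeMs×4, GemS×4, Gems×4
GgEeMmss×GGeeMmSs grid (16·16=256): GGEeMMSs=8 GGEeMMss=8 GGEeMmSs=16 GGEeMmss=16 GGEemmSs=8 GGEemmss=8 GGeeMMSs=8 GGeeMMss=8 GGeeMmSs=16 GGeeMmss=16 GGeemmSs=8 GGeemmss=8 GgEeMMSs=8 GgEeMMss=8 GgEeMmSs=16 GgEeMmss=16 GgEemmSs=8 GgEemmss=8 GgeeMMSs=8 GgeeMMss=8 GgeeMmSs=16 GgeeMmss=16 GgeemmSs=8 Ggeemmss=8
GGEeMmss hits 16/256; gcd=16; 16÷16/256÷16 = 1/16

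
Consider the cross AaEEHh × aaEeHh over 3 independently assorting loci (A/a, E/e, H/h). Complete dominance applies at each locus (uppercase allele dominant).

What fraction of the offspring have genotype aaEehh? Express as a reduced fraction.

P(aaEehh) = 1/16

AaEEHh gametes: AEH×2, AEh×2, aEH×2, aEh×2
aaEeHh gametes: aEH×2, aEh×2, aeH×2, aeh×2
AaEEHh×aaEeHh grid (8·8=64): AaEEHH=4 AaEEHh=8 AaEEhh=4 AaEeHH=4 AaEeHh=8 AaEehh=4 aaEEHH=4 aaEEHh=8 aaEEhh=4 aaEeHH=4 aaEeHh=8 aaEehh=4
aaEehh hits 4/64; gcd=4; 4÷4/64÷4 = 1/16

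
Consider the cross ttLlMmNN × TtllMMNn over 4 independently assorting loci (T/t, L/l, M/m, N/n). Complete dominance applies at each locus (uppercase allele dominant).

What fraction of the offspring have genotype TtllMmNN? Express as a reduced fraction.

P(TtllMmNN) = 1/16

ttLlMmNN gametes: tLMN×4, tLmN×4, tlMN×4, tlmN×4
TtllMMNn gametes: TlMN×4, TlMn×4, tlMN×4, tlMn×4
ttLlMmNN×TtllMMNn grid (16·16=256): TtLlMMNN=16 TtLlMMNn=16 TtLlMmNN=16 TtLlMmNn=16 TtllMMNN=16 TtllMMNn=16 TtllMmNN=16 TtllMmNn=16 ttLlMMNN=16 ttLlMMNn=16 ttLlMmNN=16 ttLlMmNn=16 ttllMMNN=16 ttllMMNn=16 ttllMmNN=16 ttllMmNn=16
TtllMmNN hits 16/256; gcd=16; 16÷16/256÷16 = 1/16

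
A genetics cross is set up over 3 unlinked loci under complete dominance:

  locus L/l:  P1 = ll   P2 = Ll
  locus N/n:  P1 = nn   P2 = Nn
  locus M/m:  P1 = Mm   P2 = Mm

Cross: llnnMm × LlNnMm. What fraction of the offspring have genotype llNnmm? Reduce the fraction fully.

P(llNnmm) = 1/16

llnnMm gametes: lnM×4, lnm×4
LlNnMm gametes: LNM×1, LNm×1, LnM×1, Lnm×1, lNM×1, lNm×1, lnM×1, lnm×1
llnnMm×LlNnMm grid (8·8=64): LlNnMM=4 LlNnMm=8 LlNnmm=4 LlnnMM=4 LlnnMm=8 Llnnmm=4 llNnMM=4 llNnMm=8 llNnmm=4 llnnMM=4 llnnMm=8 llnnmm=4
llNnmm hits 4/64; gcd=4; 4÷4/64÷4 = 1/16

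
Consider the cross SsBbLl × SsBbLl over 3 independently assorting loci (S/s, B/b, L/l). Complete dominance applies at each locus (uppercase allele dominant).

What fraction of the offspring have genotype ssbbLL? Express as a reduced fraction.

SsBbLl gametes: SBL×1, SBl×1, SbL×1, Sbl×1, sBL×1, sBl×1, sbL×1, sbl×1
SsBbLl gametes: SBL×1, SBl×1, SbL×1, Sbl×1, sBL×1, sBl×1, sbL×1, sbl×1
SsBbLl×SsBbLl grid (8·8=64): SSBBLL=1 SSBBLl=2 SSBBll=1 SSBbLL=2 SSBbLl=4 SSBbll=2 SSbbLL=1 SSbbLl=2 SSbbll=1 SsBBLL=2 SsBBLl=4 SsBBll=2 SsBbLL=4 SsBbLl=8 SsBbll=4 SsbbLL=2 SsbbLl=4 Ssbbll=2 ssBBLL=1 ssBBLl=2 ssBBll=1 ssBbLL=2 ssBbLl=4 ssBbll=2 ssbbLL=1 ssbbLl=2 ssbbll=1
ssbbLL hits 1/64; gcd=1; 1÷1/64÷1 = 1/64

P(ssbbLL) = 1/64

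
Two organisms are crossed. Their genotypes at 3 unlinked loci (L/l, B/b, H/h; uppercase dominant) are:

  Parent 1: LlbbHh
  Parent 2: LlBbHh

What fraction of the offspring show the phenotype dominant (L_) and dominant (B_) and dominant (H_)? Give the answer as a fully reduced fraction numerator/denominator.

LlbbHh gametes: LbH×2, Lbh×2, lbH×2, lbh×2
LlBbHh gametes: LBH×1, LBh×1, LbH×1, Lbh×1, lBH×1, lBh×1, lbH×1, lbh×1
LlbbHh×LlBbHh grid (8·8=64): LLBbHH=2 LLBbHh=4 LLBbhh=2 LLbbHH=2 LLbbHh=4 LLbbhh=2 LlBbHH=4 LlBbHh=8 LlBbhh=4 LlbbHH=4 LlbbHh=8 Llbbhh=4 llBbHH=2 llBbHh=4 llBbhh=2 llbbHH=2 llbbHh=4 llbbhh=2
L_ B_ H_ hits 18/64; gcd=2; 18÷2/64÷2 = 9/32

P(L_ B_ H_) = 9/32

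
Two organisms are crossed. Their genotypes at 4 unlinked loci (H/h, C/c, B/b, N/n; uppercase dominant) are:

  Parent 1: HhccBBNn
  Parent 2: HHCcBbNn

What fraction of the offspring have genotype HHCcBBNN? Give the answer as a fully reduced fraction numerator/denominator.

P(HHCcBBNN) = 1/32

HhccBBNn gametes: HcBN×4, HcBn×4, hcBN×4, hcBn×4
HHCcBbNn gametes: HCBN×2, HCBn×2, HCbN×2, HCbn×2, HcBN×2, HcBn×2, HcbN×2, Hcbn×2
HhccBBNn×HHCcBbNn grid (16·16=256): HHCcBBNN=8 HHCcBBNn=16 HHCcBBnn=8 HHCcBbNN=8 HHCcBbNn=16 HHCcBbnn=8 HHccBBNN=8 HHccBBNn=16 HHccBBnn=8 HHccBbNN=8 HHccBbNn=16 HHccBbnn=8 HhCcBBNN=8 HhCcBBNn=16 HhCcBBnn=8 HhCcBbNN=8 HhCcBbNn=16 HhCcBbnn=8 HhccBBNN=8 HhccBBNn=16 HhccBBnn=8 HhccBbNN=8 HhccBbNn=16 HhccBbnn=8
HHCcBBNN hits 8/256; gcd=8; 8÷8/256÷8 = 1/32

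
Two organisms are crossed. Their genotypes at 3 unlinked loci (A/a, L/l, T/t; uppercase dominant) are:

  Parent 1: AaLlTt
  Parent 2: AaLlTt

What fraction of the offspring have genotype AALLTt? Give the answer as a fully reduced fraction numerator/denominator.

P(AALLTt) = 1/32

AaLlTt gametes: ALT×1, ALt×1, AlT×1, Alt×1, aLT×1, aLt×1, alT×1, alt×1
AaLlTt gametes: ALT×1, ALt×1, AlT×1, Alt×1, aLT×1, aLt×1, alT×1, alt×1
AaLlTt×AaLlTt grid (8·8=64): AALLTT=1 AALLTt=2 AALLtt=1 AALlTT=2 AALlTt=4 AALltt=2 AAllTT=1 AAllTt=2 AAlltt=1 AaLLTT=2 AaLLTt=4 AaLLtt=2 AaLlTT=4 AaLlTt=8 AaLltt=4 AallTT=2 AallTt=4 Aalltt=2 aaLLTT=1 aaLLTt=2 aaLLtt=1 aaLlTT=2 aaLlTt=4 aaLltt=2 aallTT=1 aallTt=2 aalltt=1
AALLTt hits 2/64; gcd=2; 2÷2/64÷2 = 1/32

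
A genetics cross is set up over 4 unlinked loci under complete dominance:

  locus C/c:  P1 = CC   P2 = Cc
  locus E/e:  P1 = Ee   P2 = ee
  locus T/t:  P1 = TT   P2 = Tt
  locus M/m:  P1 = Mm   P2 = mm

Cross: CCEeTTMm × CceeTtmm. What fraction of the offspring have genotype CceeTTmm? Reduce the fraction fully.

CCEeTTMm gametes: CETM×4, CETm×4, CeTM×4, CeTm×4
CceeTtmm gametes: CeTm×4, Cetm×4, ceTm×4, cetm×4
CCEeTTMm×CceeTtmm grid (16·16=256): CCEeTTMm=16 CCEeTTmm=16 CCEeTtMm=16 CCEeTtmm=16 CCeeTTMm=16 CCeeTTmm=16 CCeeTtMm=16 CCeeTtmm=16 CcEeTTMm=16 CcEeTTmm=16 CcEeTtMm=16 CcEeTtmm=16 CceeTTMm=16 CceeTTmm=16 CceeTtMm=16 CceeTtmm=16
CceeTTmm hits 16/256; gcd=16; 16÷16/256÷16 = 1/16

P(CceeTTmm) = 1/16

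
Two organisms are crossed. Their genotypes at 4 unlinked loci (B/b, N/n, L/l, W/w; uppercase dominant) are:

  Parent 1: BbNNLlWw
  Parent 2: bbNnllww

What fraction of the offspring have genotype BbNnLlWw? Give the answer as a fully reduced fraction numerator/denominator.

BbNNLlWw gametes: BNLW×2, BNLw×2, BNlW×2, BNlw×2, bNLW×2, bNLw×2, bNlW×2, bNlw×2
bbNnllww gametes: bNlw×8, bnlw×8
BbNNLlWw×bbNnllww grid (16·16=256): BbNNLlWw=16 BbNNLlww=16 BbNNllWw=16 BbNNllww=16 BbNnLlWw=16 BbNnLlww=16 BbNnllWw=16 BbNnllww=16 bbNNLlWw=16 bbNNLlww=16 bbNNllWw=16 bbNNllww=16 bbNnLlWw=16 bbNnLlww=16 bbNnllWw=16 bbNnllww=16
BbNnLlWw hits 16/256; gcd=16; 16÷16/256÷16 = 1/16

P(BbNnLlWw) = 1/16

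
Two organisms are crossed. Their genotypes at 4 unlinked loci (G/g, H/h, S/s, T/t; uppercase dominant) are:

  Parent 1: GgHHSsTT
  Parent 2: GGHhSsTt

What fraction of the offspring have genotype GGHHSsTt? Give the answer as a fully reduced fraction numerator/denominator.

GgHHSsTT gametes: GHST×4, GHsT×4, gHST×4, gHsT×4
GGHhSsTt gametes: GHST×2, GHSt×2, GHsT×2, GHst×2, GhST×2, GhSt×2, GhsT×2, Ghst×2
GgHHSsTT×GGHhSsTt grid (16·16=256): GGHHSSTT=8 GGHHSSTt=8 GGHHSsTT=16 GGHHSsTt=16 GGHHssTT=8 GGHHssTt=8 GGHhSSTT=8 GGHhSSTt=8 GGHhSsTT=16 GGHhSsTt=16 GGHhssTT=8 GGHhssTt=8 GgHHSSTT=8 GgHHSSTt=8 GgHHSsTT=16 GgHHSsTt=16 GgHHssTT=8 GgHHssTt=8 GgHhSSTT=8 GgHhSSTt=8 GgHhSsTT=16 GgHhSsTt=16 GgHhssTT=8 GgHhssTt=8
GGHHSsTt hits 16/256; gcd=16; 16÷16/256÷16 = 1/16

P(GGHHSsTt) = 1/16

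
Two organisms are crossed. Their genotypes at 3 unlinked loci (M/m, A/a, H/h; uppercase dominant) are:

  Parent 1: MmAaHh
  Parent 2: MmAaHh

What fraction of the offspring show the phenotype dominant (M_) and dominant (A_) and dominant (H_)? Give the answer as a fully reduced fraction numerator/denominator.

P(M_ A_ H_) = 27/64

MmAaHh gametes: MAH×1, MAh×1, MaH×1, Mah×1, mAH×1, mAh×1, maH×1, mah×1
MmAaHh gametes: MAH×1, MAh×1, MaH×1, Mah×1, mAH×1, mAh×1, maH×1, mah×1
MmAaHh×MmAaHh grid (8·8=64): MMAAHH=1 MMAAHh=2 MMAAhh=1 MMAaHH=2 MMAaHh=4 MMAahh=2 MMaaHH=1 MMaaHh=2 MMaahh=1 MmAAHH=2 MmAAHh=4 MmAAhh=2 MmAaHH=4 MmAaHh=8 MmAahh=4 MmaaHH=2 MmaaHh=4 Mmaahh=2 mmAAHH=1 mmAAHh=2 mmAAhh=1 mmAaHH=2 mmAaHh=4 mmAahh=2 mmaaHH=1 mmaaHh=2 mmaahh=1
M_ A_ H_ hits 27/64; gcd=1; 27÷1/64÷1 = 27/64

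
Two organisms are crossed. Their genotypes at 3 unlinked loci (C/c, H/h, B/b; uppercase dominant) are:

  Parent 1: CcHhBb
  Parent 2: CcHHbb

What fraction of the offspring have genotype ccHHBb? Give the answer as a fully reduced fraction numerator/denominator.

CcHhBb gametes: CHB×1, CHb×1, ChB×1, Chb×1, cHB×1, cHb×1, chB×1, chb×1
CcHHbb gametes: CHb×4, cHb×4
CcHhBb×CcHHbb grid (8·8=64): CCHHBb=4 CCHHbb=4 CCHhBb=4 CCHhbb=4 CcHHBb=8 CcHHbb=8 CcHhBb=8 CcHhbb=8 ccHHBb=4 ccHHbb=4 ccHhBb=4 ccHhbb=4
ccHHBb hits 4/64; gcd=4; 4÷4/64÷4 = 1/16

P(ccHHBb) = 1/16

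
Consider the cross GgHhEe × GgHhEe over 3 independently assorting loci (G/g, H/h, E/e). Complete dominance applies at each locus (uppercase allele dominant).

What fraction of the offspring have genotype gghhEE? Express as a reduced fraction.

P(gghhEE) = 1/64

GgHhEe gametes: GHE×1, GHe×1, GhE×1, Ghe×1, gHE×1, gHe×1, ghE×1, ghe×1
GgHhEe gametes: GHE×1, GHe×1, GhE×1, Ghe×1, gHE×1, gHe×1, ghE×1, ghe×1
GgHhEe×GgHhEe grid (8·8=64): GGHHEE=1 GGHHEe=2 GGHHee=1 GGHhEE=2 GGHhEe=4 GGHhee=2 GGhhEE=1 GGhhEe=2 GGhhee=1 GgHHEE=2 GgHHEe=4 GgHHee=2 GgHhEE=4 GgHhEe=8 GgHhee=4 GghhEE=2 GghhEe=4 Gghhee=2 ggHHEE=1 ggHHEe=2 ggHHee=1 ggHhEE=2 ggHhEe=4 ggHhee=2 gghhEE=1 gghhEe=2 gghhee=1
gghhEE hits 1/64; gcd=1; 1÷1/64÷1 = 1/64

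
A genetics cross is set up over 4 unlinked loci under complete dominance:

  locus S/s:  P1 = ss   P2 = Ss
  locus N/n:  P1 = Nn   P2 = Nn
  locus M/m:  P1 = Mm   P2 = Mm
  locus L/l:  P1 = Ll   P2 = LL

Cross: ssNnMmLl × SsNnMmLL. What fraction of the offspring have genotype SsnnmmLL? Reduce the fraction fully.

P(SsnnmmLL) = 1/64

ssNnMmLl gametes: sNML×2, sNMl×2, sNmL×2, sNml×2, snML×2, snMl×2, snmL×2, snml×2
SsNnMmLL gametes: SNML×2, SNmL×2, SnML×2, SnmL×2, sNML×2, sNmL×2, snML×2, snmL×2
ssNnMmLl×SsNnMmLL grid (16·16=256): SsNNMMLL=4 SsNNMMLl=4 SsNNMmLL=8 SsNNMmLl=8 SsNNmmLL=4 SsNNmmLl=4 SsNnMMLL=8 SsNnMMLl=8 SsNnMmLL=16 SsNnMmLl=16 SsNnmmLL=8 SsNnmmLl=8 SsnnMMLL=4 SsnnMMLl=4 SsnnMmLL=8 SsnnMmLl=8 SsnnmmLL=4 SsnnmmLl=4 ssNNMMLL=4 ssNNMMLl=4 ssNNMmLL=8 ssNNMmLl=8 ssNNmmLL=4 ssNNmmLl=4 ssNnMMLL=8 ssNnMMLl=8 ssNnMmLL=16 ssNnMmLl=16 ssNnmmLL=8 ssNnmmLl=8 ssnnMMLL=4 ssnnMMLl=4 ssnnMmLL=8 ssnnMmLl=8 ssnnmmLL=4 ssnnmmLl=4
SsnnmmLL hits 4/256; gcd=4; 4÷4/256÷4 = 1/64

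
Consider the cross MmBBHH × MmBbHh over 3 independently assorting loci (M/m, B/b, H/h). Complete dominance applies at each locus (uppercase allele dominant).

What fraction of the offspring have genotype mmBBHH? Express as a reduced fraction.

P(mmBBHH) = 1/16

MmBBHH gametes: MBH×4, mBH×4
MmBbHh gametes: MBH×1, MBh×1, MbH×1, Mbh×1, mBH×1, mBh×1, mbH×1, mbh×1
MmBBHH×MmBbHh grid (8·8=64): MMBBHH=4 MMBBHh=4 MMBbHH=4 MMBbHh=4 MmBBHH=8 MmBBHh=8 MmBbHH=8 MmBbHh=8 mmBBHH=4 mmBBHh=4 mmBbHH=4 mmBbHh=4
mmBBHH hits 4/64; gcd=4; 4÷4/64÷4 = 1/16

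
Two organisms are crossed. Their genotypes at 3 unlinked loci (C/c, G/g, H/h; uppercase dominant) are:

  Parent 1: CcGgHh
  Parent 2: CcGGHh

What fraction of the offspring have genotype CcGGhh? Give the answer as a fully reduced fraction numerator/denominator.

CcGgHh gametes: CGH×1, CGh×1, CgH×1, Cgh×1, cGH×1, cGh×1, cgH×1, cgh×1
CcGGHh gametes: CGH×2, CGh×2, cGH×2, cGh×2
CcGgHh×CcGGHh grid (8·8=64): CCGGHH=2 CCGGHh=4 CCGGhh=2 CCGgHH=2 CCGgHh=4 CCGghh=2 CcGGHH=4 CcGGHh=8 CcGGhh=4 CcGgHH=4 CcGgHh=8 CcGghh=4 ccGGHH=2 ccGGHh=4 ccGGhh=2 ccGgHH=2 ccGgHh=4 ccGghh=2
CcGGhh hits 4/64; gcd=4; 4÷4/64÷4 = 1/16

P(CcGGhh) = 1/16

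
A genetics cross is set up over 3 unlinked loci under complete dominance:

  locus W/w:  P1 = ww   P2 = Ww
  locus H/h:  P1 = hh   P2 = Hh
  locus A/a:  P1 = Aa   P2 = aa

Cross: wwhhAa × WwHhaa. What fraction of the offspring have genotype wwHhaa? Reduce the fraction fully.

wwhhAa gametes: whA×4, wha×4
WwHhaa gametes: WHa×2, Wha×2, wHa×2, wha×2
wwhhAa×WwHhaa grid (8·8=64): WwHhAa=8 WwHhaa=8 WwhhAa=8 Wwhhaa=8 wwHhAa=8 wwHhaa=8 wwhhAa=8 wwhhaa=8
wwHhaa hits 8/64; gcd=8; 8÷8/64÷8 = 1/8

P(wwHhaa) = 1/8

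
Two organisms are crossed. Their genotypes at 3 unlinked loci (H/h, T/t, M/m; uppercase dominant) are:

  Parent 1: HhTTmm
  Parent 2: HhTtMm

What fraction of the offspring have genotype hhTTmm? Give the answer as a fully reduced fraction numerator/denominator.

P(hhTTmm) = 1/16

HhTTmm gametes: HTm×4, hTm×4
HhTtMm gametes: HTM×1, HTm×1, HtM×1, Htm×1, hTM×1, hTm×1, htM×1, htm×1
HhTTmm×HhTtMm grid (8·8=64): HHTTMm=4 HHTTmm=4 HHTtMm=4 HHTtmm=4 HhTTMm=8 HhTTmm=8 HhTtMm=8 HhTtmm=8 hhTTMm=4 hhTTmm=4 hhTtMm=4 hhTtmm=4
hhTTmm hits 4/64; gcd=4; 4÷4/64÷4 = 1/16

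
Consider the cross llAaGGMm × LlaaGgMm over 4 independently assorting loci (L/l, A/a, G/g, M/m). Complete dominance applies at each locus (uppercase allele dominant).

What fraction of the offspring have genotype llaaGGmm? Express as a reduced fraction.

P(llaaGGmm) = 1/32

llAaGGMm gametes: lAGM×4, lAGm×4, laGM×4, laGm×4
LlaaGgMm gametes: LaGM×2, LaGm×2, LagM×2, Lagm×2, laGM×2, laGm×2, lagM×2, lagm×2
llAaGGMm×LlaaGgMm grid (16·16=256): LlAaGGMM=8 LlAaGGMm=16 LlAaGGmm=8 LlAaGgMM=8 LlAaGgMm=16 LlAaGgmm=8 LlaaGGMM=8 LlaaGGMm=16 LlaaGGmm=8 LlaaGgMM=8 LlaaGgMm=16 LlaaGgmm=8 llAaGGMM=8 llAaGGMm=16 llAaGGmm=8 llAaGgMM=8 llAaGgMm=16 llAaGgmm=8 llaaGGMM=8 llaaGGMm=16 llaaGGmm=8 llaaGgMM=8 llaaGgMm=16 llaaGgmm=8
llaaGGmm hits 8/256; gcd=8; 8÷8/256÷8 = 1/32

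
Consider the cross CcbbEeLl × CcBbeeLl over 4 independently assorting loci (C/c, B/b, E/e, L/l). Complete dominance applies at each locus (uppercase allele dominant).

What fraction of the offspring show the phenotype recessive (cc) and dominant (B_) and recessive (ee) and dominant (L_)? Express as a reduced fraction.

CcbbEeLl gametes: CbEL×2, CbEl×2, CbeL×2, Cbel×2, cbEL×2, cbEl×2, cbeL×2, cbel×2
CcBbeeLl gametes: CBeL×2, CBel×2, CbeL×2, Cbel×2, cBeL×2, cBel×2, cbeL×2, cbel×2
CcbbEeLl×CcBbeeLl grid (16·16=256): CCBbEeLL=4 CCBbEeLl=8 CCBbEell=4 CCBbeeLL=4 CCBbeeLl=8 CCBbeell=4 CCbbEeLL=4 CCbbEeLl=8 CCbbEell=4 CCbbeeLL=4 CCbbeeLl=8 CCbbeell=4 CcBbEeLL=8 CcBbEeLl=16 CcBbEell=8 CcBbeeLL=8 CcBbeeLl=16 CcBbeell=8 CcbbEeLL=8 CcbbEeLl=16 CcbbEell=8 CcbbeeLL=8 CcbbeeLl=16 Ccbbeell=8 ccBbEeLL=4 ccBbEeLl=8 ccBbEell=4 ccBbeeLL=4 ccBbeeLl=8 ccBbeell=4 ccbbEeLL=4 ccbbEeLl=8 ccbbEell=4 ccbbeeLL=4 ccbbeeLl=8 ccbbeell=4
cc B_ ee L_ hits 12/256; gcd=4; 12÷4/256÷4 = 3/64

P(cc B_ ee L_) = 3/64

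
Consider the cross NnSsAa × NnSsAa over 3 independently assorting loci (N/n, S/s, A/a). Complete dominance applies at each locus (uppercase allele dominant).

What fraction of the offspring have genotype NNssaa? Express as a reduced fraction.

NnSsAa gametes: NSA×1, NSa×1, NsA×1, Nsa×1, nSA×1, nSa×1, nsA×1, nsa×1
NnSsAa gametes: NSA×1, NSa×1, NsA×1, Nsa×1, nSA×1, nSa×1, nsA×1, nsa×1
NnSsAa×NnSsAa grid (8·8=64): NNSSAA=1 NNSSAa=2 NNSSaa=1 NNSsAA=2 NNSsAa=4 NNSsaa=2 NNssAA=1 NNssAa=2 NNssaa=1 NnSSAA=2 NnSSAa=4 NnSSaa=2 NnSsAA=4 NnSsAa=8 NnSsaa=4 NnssAA=2 NnssAa=4 Nnssaa=2 nnSSAA=1 nnSSAa=2 nnSSaa=1 nnSsAA=2 nnSsAa=4 nnSsaa=2 nnssAA=1 nnssAa=2 nnssaa=1
NNssaa hits 1/64; gcd=1; 1÷1/64÷1 = 1/64

P(NNssaa) = 1/64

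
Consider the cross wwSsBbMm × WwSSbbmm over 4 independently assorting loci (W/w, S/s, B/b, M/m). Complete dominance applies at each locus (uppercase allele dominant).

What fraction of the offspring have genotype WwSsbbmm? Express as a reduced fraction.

wwSsBbMm gametes: wSBM×2, wSBm×2, wSbM×2, wSbm×2, wsBM×2, wsBm×2, wsbM×2, wsbm×2
WwSSbbmm gametes: WSbm×8, wSbm×8
wwSsBbMm×WwSSbbmm grid (16·16=256): WwSSBbMm=16 WwSSBbmm=16 WwSSbbMm=16 WwSSbbmm=16 WwSsBbMm=16 WwSsBbmm=16 WwSsbbMm=16 WwSsbbmm=16 wwSSBbMm=16 wwSSBbmm=16 wwSSbbMm=16 wwSSbbmm=16 wwSsBbMm=16 wwSsBbmm=16 wwSsbbMm=16 wwSsbbmm=16
WwSsbbmm hits 16/256; gcd=16; 16÷16/256÷16 = 1/16

P(WwSsbbmm) = 1/16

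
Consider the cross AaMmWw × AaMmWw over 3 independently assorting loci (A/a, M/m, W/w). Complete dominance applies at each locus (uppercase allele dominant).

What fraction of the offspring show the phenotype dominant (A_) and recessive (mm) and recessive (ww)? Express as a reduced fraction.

AaMmWw gametes: AMW×1, AMw×1, AmW×1, Amw×1, aMW×1, aMw×1, amW×1, amw×1
AaMmWw gametes: AMW×1, AMw×1, AmW×1, Amw×1, aMW×1, aMw×1, amW×1, amw×1
AaMmWw×AaMmWw grid (8·8=64): AAMMWW=1 AAMMWw=2 AAMMww=1 AAMmWW=2 AAMmWw=4 AAMmww=2 AAmmWW=1 AAmmWw=2 AAmmww=1 AaMMWW=2 AaMMWw=4 AaMMww=2 AaMmWW=4 AaMmWw=8 AaMmww=4 AammWW=2 AammWw=4 Aammww=2 aaMMWW=1 aaMMWw=2 aaMMww=1 aaMmWW=2 aaMmWw=4 aaMmww=2 aammWW=1 aammWw=2 aammww=1
A_ mm ww hits 3/64; gcd=1; 3÷1/64÷1 = 3/64

P(A_ mm ww) = 3/64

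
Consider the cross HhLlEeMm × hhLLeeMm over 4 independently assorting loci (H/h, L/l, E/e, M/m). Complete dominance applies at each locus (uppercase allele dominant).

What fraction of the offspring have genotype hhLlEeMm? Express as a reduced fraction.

HhLlEeMm gametes: HLEM×1, HLEm×1, HLeM×1, HLem×1, HlEM×1, HlEm×1, HleM×1, Hlem×1, hLEM×1, hLEm×1, hLeM×1, hLem×1, hlEM×1, hlEm×1, hleM×1, hlem×1
hhLLeeMm gametes: hLeM×8, hLem×8
HhLlEeMm×hhLLeeMm grid (16·16=256): HhLLEeMM=8 HhLLEeMm=16 HhLLEemm=8 HhLLeeMM=8 HhLLeeMm=16 HhLLeemm=8 HhLlEeMM=8 HhLlEeMm=16 HhLlEemm=8 HhLleeMM=8 HhLleeMm=16 HhLleemm=8 hhLLEeMM=8 hhLLEeMm=16 hhLLEemm=8 hhLLeeMM=8 hhLLeeMm=16 hhLLeemm=8 hhLlEeMM=8 hhLlEeMm=16 hhLlEemm=8 hhLleeMM=8 hhLleeMm=16 hhLleemm=8
hhLlEeMm hits 16/256; gcd=16; 16÷16/256÷16 = 1/16

P(hhLlEeMm) = 1/16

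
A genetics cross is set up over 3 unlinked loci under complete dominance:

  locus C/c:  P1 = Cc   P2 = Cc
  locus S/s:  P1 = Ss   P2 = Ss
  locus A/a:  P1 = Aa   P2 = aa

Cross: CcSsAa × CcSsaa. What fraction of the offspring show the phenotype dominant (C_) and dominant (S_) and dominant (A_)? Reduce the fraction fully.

P(C_ S_ A_) = 9/32

CcSsAa gametes: CSA×1, CSa×1, CsA×1, Csa×1, cSA×1, cSa×1, csA×1, csa×1
CcSsaa gametes: CSa×2, Csa×2, cSa×2, csa×2
CcSsAa×CcSsaa grid (8·8=64): CCSSAa=2 CCSSaa=2 CCSsAa=4 CCSsaa=4 CCssAa=2 CCssaa=2 CcSSAa=4 CcSSaa=4 CcSsAa=8 CcSsaa=8 CcssAa=4 Ccssaa=4 ccSSAa=2 ccSSaa=2 ccSsAa=4 ccSsaa=4 ccssAa=2 ccssaa=2
C_ S_ A_ hits 18/64; gcd=2; 18÷2/64÷2 = 9/32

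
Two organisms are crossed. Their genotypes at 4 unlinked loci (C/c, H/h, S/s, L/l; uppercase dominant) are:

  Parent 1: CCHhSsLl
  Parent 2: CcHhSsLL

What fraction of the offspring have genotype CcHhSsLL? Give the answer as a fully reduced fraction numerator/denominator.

CCHhSsLl gametes: CHSL×2, CHSl×2, CHsL×2, CHsl×2, ChSL×2, ChSl×2, ChsL×2, Chsl×2
CcHhSsLL gametes: CHSL×2, CHsL×2, ChSL×2, ChsL×2, cHSL×2, cHsL×2, chSL×2, chsL×2
CCHhSsLl×CcHhSsLL grid (16·16=256): CCHHSSLL=4 CCHHSSLl=4 CCHHSsLL=8 CCHHSsLl=8 CCHHssLL=4 CCHHssLl=4 CCHhSSLL=8 CCHhSSLl=8 CCHhSsLL=16 CCHhSsLl=16 CCHhssLL=8 CCHhssLl=8 CChhSSLL=4 CChhSSLl=4 CChhSsLL=8 CChhSsLl=8 CChhssLL=4 CChhssLl=4 CcHHSSLL=4 CcHHSSLl=4 CcHHSsLL=8 CcHHSsLl=8 CcHHssLL=4 CcHHssLl=4 CcHhSSLL=8 CcHhSSLl=8 CcHhSsLL=16 CcHhSsLl=16 CcHhssLL=8 CcHhssLl=8 CchhSSLL=4 CchhSSLl=4 CchhSsLL=8 CchhSsLl=8 CchhssLL=4 CchhssLl=4
CcHhSsLL hits 16/256; gcd=16; 16÷16/256÷16 = 1/16

P(CcHhSsLL) = 1/16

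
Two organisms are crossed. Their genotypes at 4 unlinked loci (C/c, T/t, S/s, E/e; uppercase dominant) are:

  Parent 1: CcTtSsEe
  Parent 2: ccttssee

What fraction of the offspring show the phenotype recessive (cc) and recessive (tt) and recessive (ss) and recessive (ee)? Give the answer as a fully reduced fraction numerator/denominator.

P(cc tt ss ee) = 1/16

CcTtSsEe gametes: CTSE×1, CTSe×1, CTsE×1, CTse×1, CtSE×1, CtSe×1, CtsE×1, Ctse×1, cTSE×1, cTSe×1, cTsE×1, cTse×1, ctSE×1, ctSe×1, ctsE×1, ctse×1
ccttssee gametes: ctse×16
CcTtSsEe×ccttssee grid (16·16=256): CcTtSsEe=16 CcTtSsee=16 CcTtssEe=16 CcTtssee=16 CcttSsEe=16 CcttSsee=16 CcttssEe=16 Ccttssee=16 ccTtSsEe=16 ccTtSsee=16 ccTtssEe=16 ccTtssee=16 ccttSsEe=16 ccttSsee=16 ccttssEe=16 ccttssee=16
cc tt ss ee hits 16/256; gcd=16; 16÷16/256÷16 = 1/16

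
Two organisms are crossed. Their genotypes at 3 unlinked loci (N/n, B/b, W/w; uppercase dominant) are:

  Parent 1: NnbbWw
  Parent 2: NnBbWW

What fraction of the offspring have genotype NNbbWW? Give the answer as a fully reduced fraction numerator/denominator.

NnbbWw gametes: NbW×2, Nbw×2, nbW×2, nbw×2
NnBbWW gametes: NBW×2, NbW×2, nBW×2, nbW×2
NnbbWw×NnBbWW grid (8·8=64): NNBbWW=4 NNBbWw=4 NNbbWW=4 NNbbWw=4 NnBbWW=8 NnBbWw=8 NnbbWW=8 NnbbWw=8 nnBbWW=4 nnBbWw=4 nnbbWW=4 nnbbWw=4
NNbbWW hits 4/64; gcd=4; 4÷4/64÷4 = 1/16

P(NNbbWW) = 1/16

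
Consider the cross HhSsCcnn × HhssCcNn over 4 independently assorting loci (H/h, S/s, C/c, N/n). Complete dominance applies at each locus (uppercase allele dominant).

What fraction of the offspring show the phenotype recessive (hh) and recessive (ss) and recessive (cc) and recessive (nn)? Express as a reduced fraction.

HhSsCcnn gametes: HSCn×2, HScn×2, HsCn×2, Hscn×2, hSCn×2, hScn×2, hsCn×2, hscn×2
HhssCcNn gametes: HsCN×2, HsCn×2, HscN×2, Hscn×2, hsCN×2, hsCn×2, hscN×2, hscn×2
HhSsCcnn×HhssCcNn grid (16·16=256): HHSsCCNn=4 HHSsCCnn=4 HHSsCcNn=8 HHSsCcnn=8 HHSsccNn=4 HHSsccnn=4 HHssCCNn=4 HHssCCnn=4 HHssCcNn=8 HHssCcnn=8 HHssccNn=4 HHssccnn=4 HhSsCCNn=8 HhSsCCnn=8 HhSsCcNn=16 HhSsCcnn=16 HhSsccNn=8 HhSsccnn=8 HhssCCNn=8 HhssCCnn=8 HhssCcNn=16 HhssCcnn=16 HhssccNn=8 Hhssccnn=8 hhSsCCNn=4 hhSsCCnn=4 hhSsCcNn=8 hhSsCcnn=8 hhSsccNn=4 hhSsccnn=4 hhssCCNn=4 hhssCCnn=4 hhssCcNn=8 hhssCcnn=8 hhssccNn=4 hhssccnn=4
hh ss cc nn hits 4/256; gcd=4; 4÷4/256÷4 = 1/64

P(hh ss cc nn) = 1/64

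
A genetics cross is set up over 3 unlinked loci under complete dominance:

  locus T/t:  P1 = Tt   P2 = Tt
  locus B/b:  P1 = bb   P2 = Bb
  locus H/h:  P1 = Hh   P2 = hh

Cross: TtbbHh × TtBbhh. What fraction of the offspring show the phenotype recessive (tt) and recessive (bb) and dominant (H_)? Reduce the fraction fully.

P(tt bb H_) = 1/16

TtbbHh gametes: TbH×2, Tbh×2, tbH×2, tbh×2
TtBbhh gametes: TBh×2, Tbh×2, tBh×2, tbh×2
TtbbHh×TtBbhh grid (8·8=64): TTBbHh=4 TTBbhh=4 TTbbHh=4 TTbbhh=4 TtBbHh=8 TtBbhh=8 TtbbHh=8 Ttbbhh=8 ttBbHh=4 ttBbhh=4 ttbbHh=4 ttbbhh=4
tt bb H_ hits 4/64; gcd=4; 4÷4/64÷4 = 1/16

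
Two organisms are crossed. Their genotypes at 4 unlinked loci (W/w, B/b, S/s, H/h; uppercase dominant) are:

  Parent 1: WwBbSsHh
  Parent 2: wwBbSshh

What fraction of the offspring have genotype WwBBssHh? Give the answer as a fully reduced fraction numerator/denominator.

WwBbSsHh gametes: WBSH×1, WBSh×1, WBsH×1, WBsh×1, WbSH×1, WbSh×1, WbsH×1, Wbsh×1, wBSH×1, wBSh×1, wBsH×1, wBsh×1, wbSH×1, wbSh×1, wbsH×1, wbsh×1
wwBbSshh gametes: wBSh×4, wBsh×4, wbSh×4, wbsh×4
WwBbSsHh×wwBbSshh grid (16·16=256): WwBBSSHh=4 WwBBSShh=4 WwBBSsHh=8 WwBBSshh=8 WwBBssHh=4 WwBBsshh=4 WwBbSSHh=8 WwBbSShh=8 WwBbSsHh=16 WwBbSshh=16 WwBbssHh=8 WwBbsshh=8 WwbbSSHh=4 WwbbSShh=4 WwbbSsHh=8 WwbbSshh=8 WwbbssHh=4 Wwbbsshh=4 wwBBSSHh=4 wwBBSShh=4 wwBBSsHh=8 wwBBSshh=8 wwBBssHh=4 wwBBsshh=4 wwBbSSHh=8 wwBbSShh=8 wwBbSsHh=16 wwBbSshh=16 wwBbssHh=8 wwBbsshh=8 wwbbSSHh=4 wwbbSShh=4 wwbbSsHh=8 wwbbSshh=8 wwbbssHh=4 wwbbsshh=4
WwBBssHh hits 4/256; gcd=4; 4÷4/256÷4 = 1/64

P(WwBBssHh) = 1/64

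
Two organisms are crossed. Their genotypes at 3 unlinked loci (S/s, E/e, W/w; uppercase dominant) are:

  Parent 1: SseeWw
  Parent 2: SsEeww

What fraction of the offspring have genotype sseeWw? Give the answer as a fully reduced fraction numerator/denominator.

SseeWw gametes: SeW×2, Sew×2, seW×2, sew×2
SsEeww gametes: SEw×2, Sew×2, sEw×2, sew×2
SseeWw×SsEeww grid (8·8=64): SSEeWw=4 SSEeww=4 SSeeWw=4 SSeeww=4 SsEeWw=8 SsEeww=8 SseeWw=8 Sseeww=8 ssEeWw=4 ssEeww=4 sseeWw=4 sseeww=4
sseeWw hits 4/64; gcd=4; 4÷4/64÷4 = 1/16

P(sseeWw) = 1/16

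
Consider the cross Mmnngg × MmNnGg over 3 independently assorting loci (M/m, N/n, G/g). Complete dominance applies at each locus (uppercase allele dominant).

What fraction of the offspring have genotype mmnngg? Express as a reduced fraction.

P(mmnngg) = 1/16

Mmnngg gametes: Mng×4, mng×4
MmNnGg gametes: MNG×1, MNg×1, MnG×1, Mng×1, mNG×1, mNg×1, mnG×1, mng×1
Mmnngg×MmNnGg grid (8·8=64): MMNnGg=4 MMNngg=4 MMnnGg=4 MMnngg=4 MmNnGg=8 MmNngg=8 MmnnGg=8 Mmnngg=8 mmNnGg=4 mmNngg=4 mmnnGg=4 mmnngg=4
mmnngg hits 4/64; gcd=4; 4÷4/64÷4 = 1/16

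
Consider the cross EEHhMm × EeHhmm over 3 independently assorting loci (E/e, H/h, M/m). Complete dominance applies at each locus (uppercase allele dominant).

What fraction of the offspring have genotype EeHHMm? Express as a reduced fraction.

P(EeHHMm) = 1/16

EEHhMm gametes: EHM×2, EHm×2, EhM×2, Ehm×2
EeHhmm gametes: EHm×2, Ehm×2, eHm×2, ehm×2
EEHhMm×EeHhmm grid (8·8=64): EEHHMm=4 EEHHmm=4 EEHhMm=8 EEHhmm=8 EEhhMm=4 EEhhmm=4 EeHHMm=4 EeHHmm=4 EeHhMm=8 EeHhmm=8 EehhMm=4 Eehhmm=4
EeHHMm hits 4/64; gcd=4; 4÷4/64÷4 = 1/16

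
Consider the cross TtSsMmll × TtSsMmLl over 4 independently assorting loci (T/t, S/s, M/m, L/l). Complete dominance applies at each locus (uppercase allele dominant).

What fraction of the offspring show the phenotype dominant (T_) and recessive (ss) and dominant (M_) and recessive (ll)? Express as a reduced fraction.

TtSsMmll gametes: TSMl×2, TSml×2, TsMl×2, Tsml×2, tSMl×2, tSml×2, tsMl×2, tsml×2
TtSsMmLl gametes: TSML×1, TSMl×1, TSmL×1, TSml×1, TsML×1, TsMl×1, TsmL×1, Tsml×1, tSML×1, tSMl×1, tSmL×1, tSml×1, tsML×1, tsMl×1, tsmL×1, tsml×1
TtSsMmll×TtSsMmLl grid (16·16=256): TTSSMMLl=2 TTSSMMll=2 TTSSMmLl=4 TTSSMmll=4 TTSSmmLl=2 TTSSmmll=2 TTSsMMLl=4 TTSsMMll=4 TTSsMmLl=8 TTSsMmll=8 TTSsmmLl=4 TTSsmmll=4 TTssMMLl=2 TTssMMll=2 TTssMmLl=4 TTssMmll=4 TTssmmLl=2 TTssmmll=2 TtSSMMLl=4 TtSSMMll=4 TtSSMmLl=8 TtSSMmll=8 TtSSmmLl=4 TtSSmmll=4 TtSsMMLl=8 TtSsMMll=8 TtSsMmLl=16 TtSsMmll=16 TtSsmmLl=8 TtSsmmll=8 TtssMMLl=4 TtssMMll=4 TtssMmLl=8 TtssMmll=8 TtssmmLl=4 Ttssmmll=4 ttSSMMLl=2 ttSSMMll=2 ttSSMmLl=4 ttSSMmll=4 ttSSmmLl=2 ttSSmmll=2 ttSsMMLl=4 ttSsMMll=4 ttSsMmLl=8 ttSsMmll=8 ttSsmmLl=4 ttSsmmll=4 ttssMMLl=2 ttssMMll=2 ttssMmLl=4 ttssMmll=4 ttssmmLl=2 ttssmmll=2
T_ ss M_ ll hits 18/256; gcd=2; 18÷2/256÷2 = 9/128

P(T_ ss M_ ll) = 9/128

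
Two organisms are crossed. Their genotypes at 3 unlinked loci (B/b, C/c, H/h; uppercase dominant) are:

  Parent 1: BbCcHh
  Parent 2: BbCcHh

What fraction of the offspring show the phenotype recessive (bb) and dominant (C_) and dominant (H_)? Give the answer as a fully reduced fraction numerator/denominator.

BbCcHh gametes: BCH×1, BCh×1, BcH×1, Bch×1, bCH×1, bCh×1, bcH×1, bch×1
BbCcHh gametes: BCH×1, BCh×1, BcH×1, Bch×1, bCH×1, bCh×1, bcH×1, bch×1
BbCcHh×BbCcHh grid (8·8=64): BBCCHH=1 BBCCHh=2 BBCChh=1 BBCcHH=2 BBCcHh=4 BBCchh=2 BBccHH=1 BBccHh=2 BBcchh=1 BbCCHH=2 BbCCHh=4 BbCChh=2 BbCcHH=4 BbCcHh=8 BbCchh=4 BbccHH=2 BbccHh=4 Bbcchh=2 bbCCHH=1 bbCCHh=2 bbCChh=1 bbCcHH=2 bbCcHh=4 bbCchh=2 bbccHH=1 bbccHh=2 bbcchh=1
bb C_ H_ hits 9/64; gcd=1; 9÷1/64÷1 = 9/64

P(bb C_ H_) = 9/64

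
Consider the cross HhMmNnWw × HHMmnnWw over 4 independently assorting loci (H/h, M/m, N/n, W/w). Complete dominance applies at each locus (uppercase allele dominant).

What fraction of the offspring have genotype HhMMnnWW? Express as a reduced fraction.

P(HhMMnnWW) = 1/64

HhMmNnWw gametes: HMNW×1, HMNw×1, HMnW×1, HMnw×1, HmNW×1, HmNw×1, HmnW×1, Hmnw×1, hMNW×1, hMNw×1, hMnW×1, hMnw×1, hmNW×1, hmNw×1, hmnW×1, hmnw×1
HHMmnnWw gametes: HMnW×4, HMnw×4, HmnW×4, Hmnw×4
HhMmNnWw×HHMmnnWw grid (16·16=256): HHMMNnWW=4 HHMMNnWw=8 HHMMNnww=4 HHMMnnWW=4 HHMMnnWw=8 HHMMnnww=4 HHMmNnWW=8 HHMmNnWw=16 HHMmNnww=8 HHMmnnWW=8 HHMmnnWw=16 HHMmnnww=8 HHmmNnWW=4 HHmmNnWw=8 HHmmNnww=4 HHmmnnWW=4 HHmmnnWw=8 HHmmnnww=4 HhMMNnWW=4 HhMMNnWw=8 HhMMNnww=4 HhMMnnWW=4 HhMMnnWw=8 HhMMnnww=4 HhMmNnWW=8 HhMmNnWw=16 HhMmNnww=8 HhMmnnWW=8 HhMmnnWw=16 HhMmnnww=8 HhmmNnWW=4 HhmmNnWw=8 HhmmNnww=4 HhmmnnWW=4 HhmmnnWw=8 Hhmmnnww=4
HhMMnnWW hits 4/256; gcd=4; 4÷4/256÷4 = 1/64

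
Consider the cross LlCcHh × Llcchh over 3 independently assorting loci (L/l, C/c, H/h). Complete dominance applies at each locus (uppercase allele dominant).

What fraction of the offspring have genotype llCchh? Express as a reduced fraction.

P(llCchh) = 1/16

LlCcHh gametes: LCH×1, LCh×1, LcH×1, Lch×1, lCH×1, lCh×1, lcH×1, lch×1
Llcchh gametes: Lch×4, lch×4
LlCcHh×Llcchh grid (8·8=64): LLCcHh=4 LLCchh=4 LLccHh=4 LLcchh=4 LlCcHh=8 LlCchh=8 LlccHh=8 Llcchh=8 llCcHh=4 llCchh=4 llccHh=4 llcchh=4
llCchh hits 4/64; gcd=4; 4÷4/64÷4 = 1/16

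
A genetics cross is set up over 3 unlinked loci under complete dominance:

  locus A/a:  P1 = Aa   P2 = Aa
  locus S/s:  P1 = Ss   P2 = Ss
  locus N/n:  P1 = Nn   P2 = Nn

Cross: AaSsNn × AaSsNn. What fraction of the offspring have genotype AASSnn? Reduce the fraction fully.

P(AASSnn) = 1/64

AaSsNn gametes: ASN×1, ASn×1, AsN×1, Asn×1, aSN×1, aSn×1, asN×1, asn×1
AaSsNn gametes: ASN×1, ASn×1, AsN×1, Asn×1, aSN×1, aSn×1, asN×1, asn×1
AaSsNn×AaSsNn grid (8·8=64): AASSNN=1 AASSNn=2 AASSnn=1 AASsNN=2 AASsNn=4 AASsnn=2 AAssNN=1 AAssNn=2 AAssnn=1 AaSSNN=2 AaSSNn=4 AaSSnn=2 AaSsNN=4 AaSsNn=8 AaSsnn=4 AassNN=2 AassNn=4 Aassnn=2 aaSSNN=1 aaSSNn=2 aaSSnn=1 aaSsNN=2 aaSsNn=4 aaSsnn=2 aassNN=1 aassNn=2 aassnn=1
AASSnn hits 1/64; gcd=1; 1÷1/64÷1 = 1/64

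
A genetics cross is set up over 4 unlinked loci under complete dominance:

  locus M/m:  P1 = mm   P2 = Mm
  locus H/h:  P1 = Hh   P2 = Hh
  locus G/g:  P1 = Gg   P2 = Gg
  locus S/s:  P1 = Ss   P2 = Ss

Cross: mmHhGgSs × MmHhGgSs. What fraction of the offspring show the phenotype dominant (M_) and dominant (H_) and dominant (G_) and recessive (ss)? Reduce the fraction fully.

P(M_ H_ G_ ss) = 9/128

mmHhGgSs gametes: mHGS×2, mHGs×2, mHgS×2, mHgs×2, mhGS×2, mhGs×2, mhgS×2, mhgs×2
MmHhGgSs gametes: MHGS×1, MHGs×1, MHgS×1, MHgs×1, MhGS×1, MhGs×1, MhgS×1, Mhgs×1, mHGS×1, mHGs×1, mHgS×1, mHgs×1, mhGS×1, mhGs×1, mhgS×1, mhgs×1
mmHhGgSs×MmHhGgSs grid (16·16=256): MmHHGGSS=2 MmHHGGSs=4 MmHHGGss=2 MmHHGgSS=4 MmHHGgSs=8 MmHHGgss=4 MmHHggSS=2 MmHHggSs=4 MmHHggss=2 MmHhGGSS=4 MmHhGGSs=8 MmHhGGss=4 MmHhGgSS=8 MmHhGgSs=16 MmHhGgss=8 MmHhggSS=4 MmHhggSs=8 MmHhggss=4 MmhhGGSS=2 MmhhGGSs=4 MmhhGGss=2 MmhhGgSS=4 MmhhGgSs=8 MmhhGgss=4 MmhhggSS=2 MmhhggSs=4 Mmhhggss=2 mmHHGGSS=2 mmHHGGSs=4 mmHHGGss=2 mmHHGgSS=4 mmHHGgSs=8 mmHHGgss=4 mmHHggSS=2 mmHHggSs=4 mmHHggss=2 mmHhGGSS=4 mmHhGGSs=8 mmHhGGss=4 mmHhGgSS=8 mmHhGgSs=16 mmHhGgss=8 mmHhggSS=4 mmHhggSs=8 mmHhggss=4 mmhhGGSS=2 mmhhGGSs=4 mmhhGGss=2 mmhhGgSS=4 mmhhGgSs=8 mmhhGgss=4 mmhhggSS=2 mmhhggSs=4 mmhhggss=2
M_ H_ G_ ss hits 18/256; gcd=2; 18÷2/256÷2 = 9/128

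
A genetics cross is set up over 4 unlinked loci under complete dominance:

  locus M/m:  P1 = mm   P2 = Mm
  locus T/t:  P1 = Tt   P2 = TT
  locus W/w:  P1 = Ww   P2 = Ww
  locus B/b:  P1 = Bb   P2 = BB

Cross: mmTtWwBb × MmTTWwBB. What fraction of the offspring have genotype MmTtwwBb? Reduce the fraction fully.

P(MmTtwwBb) = 1/32

mmTtWwBb gametes: mTWB×2, mTWb×2, mTwB×2, mTwb×2, mtWB×2, mtWb×2, mtwB×2, mtwb×2
MmTTWwBB gametes: MTWB×4, MTwB×4, mTWB×4, mTwB×4
mmTtWwBb×MmTTWwBB grid (16·16=256): MmTTWWBB=8 MmTTWWBb=8 MmTTWwBB=16 MmTTWwBb=16 MmTTwwBB=8 MmTTwwBb=8 MmTtWWBB=8 MmTtWWBb=8 MmTtWwBB=16 MmTtWwBb=16 MmTtwwBB=8 MmTtwwBb=8 mmTTWWBB=8 mmTTWWBb=8 mmTTWwBB=16 mmTTWwBb=16 mmTTwwBB=8 mmTTwwBb=8 mmTtWWBB=8 mmTtWWBb=8 mmTtWwBB=16 mmTtWwBb=16 mmTtwwBB=8 mmTtwwBb=8
MmTtwwBb hits 8/256; gcd=8; 8÷8/256÷8 = 1/32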